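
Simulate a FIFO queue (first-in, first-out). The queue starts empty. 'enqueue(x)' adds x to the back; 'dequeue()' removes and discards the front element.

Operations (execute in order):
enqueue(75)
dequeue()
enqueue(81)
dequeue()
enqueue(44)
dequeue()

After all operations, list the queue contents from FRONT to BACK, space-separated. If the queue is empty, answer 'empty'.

enqueue(75): [75]
dequeue(): []
enqueue(81): [81]
dequeue(): []
enqueue(44): [44]
dequeue(): []

Answer: empty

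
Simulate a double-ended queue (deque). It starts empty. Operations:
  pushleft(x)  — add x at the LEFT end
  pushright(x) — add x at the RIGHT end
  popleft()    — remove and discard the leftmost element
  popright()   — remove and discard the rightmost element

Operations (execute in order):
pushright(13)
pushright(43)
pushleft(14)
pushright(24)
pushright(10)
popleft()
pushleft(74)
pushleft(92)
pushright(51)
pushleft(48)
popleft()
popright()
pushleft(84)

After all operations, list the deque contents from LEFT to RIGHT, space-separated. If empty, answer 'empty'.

Answer: 84 92 74 13 43 24 10

Derivation:
pushright(13): [13]
pushright(43): [13, 43]
pushleft(14): [14, 13, 43]
pushright(24): [14, 13, 43, 24]
pushright(10): [14, 13, 43, 24, 10]
popleft(): [13, 43, 24, 10]
pushleft(74): [74, 13, 43, 24, 10]
pushleft(92): [92, 74, 13, 43, 24, 10]
pushright(51): [92, 74, 13, 43, 24, 10, 51]
pushleft(48): [48, 92, 74, 13, 43, 24, 10, 51]
popleft(): [92, 74, 13, 43, 24, 10, 51]
popright(): [92, 74, 13, 43, 24, 10]
pushleft(84): [84, 92, 74, 13, 43, 24, 10]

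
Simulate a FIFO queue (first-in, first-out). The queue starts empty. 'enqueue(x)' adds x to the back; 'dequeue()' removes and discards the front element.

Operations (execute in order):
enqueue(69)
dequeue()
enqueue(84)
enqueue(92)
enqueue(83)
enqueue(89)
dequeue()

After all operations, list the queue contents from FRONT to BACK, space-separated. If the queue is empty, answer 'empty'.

Answer: 92 83 89

Derivation:
enqueue(69): [69]
dequeue(): []
enqueue(84): [84]
enqueue(92): [84, 92]
enqueue(83): [84, 92, 83]
enqueue(89): [84, 92, 83, 89]
dequeue(): [92, 83, 89]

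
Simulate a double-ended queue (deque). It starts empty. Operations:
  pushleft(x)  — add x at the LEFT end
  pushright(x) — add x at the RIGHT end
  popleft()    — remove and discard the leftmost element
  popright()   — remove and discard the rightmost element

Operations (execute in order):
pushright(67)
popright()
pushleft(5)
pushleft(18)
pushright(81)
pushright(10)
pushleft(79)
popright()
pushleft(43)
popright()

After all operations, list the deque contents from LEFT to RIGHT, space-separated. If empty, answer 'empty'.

pushright(67): [67]
popright(): []
pushleft(5): [5]
pushleft(18): [18, 5]
pushright(81): [18, 5, 81]
pushright(10): [18, 5, 81, 10]
pushleft(79): [79, 18, 5, 81, 10]
popright(): [79, 18, 5, 81]
pushleft(43): [43, 79, 18, 5, 81]
popright(): [43, 79, 18, 5]

Answer: 43 79 18 5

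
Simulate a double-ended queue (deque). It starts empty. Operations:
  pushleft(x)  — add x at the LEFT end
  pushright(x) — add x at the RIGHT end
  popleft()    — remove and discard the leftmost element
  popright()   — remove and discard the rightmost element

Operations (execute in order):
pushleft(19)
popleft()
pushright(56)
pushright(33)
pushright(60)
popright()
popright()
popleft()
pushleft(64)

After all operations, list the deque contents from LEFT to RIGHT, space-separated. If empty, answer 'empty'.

pushleft(19): [19]
popleft(): []
pushright(56): [56]
pushright(33): [56, 33]
pushright(60): [56, 33, 60]
popright(): [56, 33]
popright(): [56]
popleft(): []
pushleft(64): [64]

Answer: 64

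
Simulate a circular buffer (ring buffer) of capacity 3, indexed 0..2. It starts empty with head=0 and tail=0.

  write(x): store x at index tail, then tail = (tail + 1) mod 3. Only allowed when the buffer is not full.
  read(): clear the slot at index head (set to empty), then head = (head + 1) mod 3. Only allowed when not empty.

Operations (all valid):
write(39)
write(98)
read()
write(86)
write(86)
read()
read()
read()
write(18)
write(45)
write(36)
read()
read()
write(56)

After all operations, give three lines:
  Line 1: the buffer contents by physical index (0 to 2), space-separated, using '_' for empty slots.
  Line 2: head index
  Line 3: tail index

Answer: 36 56 _
0
2

Derivation:
write(39): buf=[39 _ _], head=0, tail=1, size=1
write(98): buf=[39 98 _], head=0, tail=2, size=2
read(): buf=[_ 98 _], head=1, tail=2, size=1
write(86): buf=[_ 98 86], head=1, tail=0, size=2
write(86): buf=[86 98 86], head=1, tail=1, size=3
read(): buf=[86 _ 86], head=2, tail=1, size=2
read(): buf=[86 _ _], head=0, tail=1, size=1
read(): buf=[_ _ _], head=1, tail=1, size=0
write(18): buf=[_ 18 _], head=1, tail=2, size=1
write(45): buf=[_ 18 45], head=1, tail=0, size=2
write(36): buf=[36 18 45], head=1, tail=1, size=3
read(): buf=[36 _ 45], head=2, tail=1, size=2
read(): buf=[36 _ _], head=0, tail=1, size=1
write(56): buf=[36 56 _], head=0, tail=2, size=2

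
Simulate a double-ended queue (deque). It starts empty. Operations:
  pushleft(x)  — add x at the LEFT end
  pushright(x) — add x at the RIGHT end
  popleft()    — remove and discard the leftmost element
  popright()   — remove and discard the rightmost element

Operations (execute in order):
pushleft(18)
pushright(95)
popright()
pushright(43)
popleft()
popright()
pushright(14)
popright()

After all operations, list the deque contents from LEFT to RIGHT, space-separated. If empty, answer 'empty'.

pushleft(18): [18]
pushright(95): [18, 95]
popright(): [18]
pushright(43): [18, 43]
popleft(): [43]
popright(): []
pushright(14): [14]
popright(): []

Answer: empty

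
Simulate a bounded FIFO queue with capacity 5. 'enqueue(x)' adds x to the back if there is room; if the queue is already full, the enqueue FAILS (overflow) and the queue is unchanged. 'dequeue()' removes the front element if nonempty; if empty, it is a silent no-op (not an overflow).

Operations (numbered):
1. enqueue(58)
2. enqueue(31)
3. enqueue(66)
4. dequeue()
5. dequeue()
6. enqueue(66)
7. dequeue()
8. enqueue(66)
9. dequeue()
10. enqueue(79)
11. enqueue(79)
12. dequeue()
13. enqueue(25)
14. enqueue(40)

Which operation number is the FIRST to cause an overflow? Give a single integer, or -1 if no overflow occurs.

1. enqueue(58): size=1
2. enqueue(31): size=2
3. enqueue(66): size=3
4. dequeue(): size=2
5. dequeue(): size=1
6. enqueue(66): size=2
7. dequeue(): size=1
8. enqueue(66): size=2
9. dequeue(): size=1
10. enqueue(79): size=2
11. enqueue(79): size=3
12. dequeue(): size=2
13. enqueue(25): size=3
14. enqueue(40): size=4

Answer: -1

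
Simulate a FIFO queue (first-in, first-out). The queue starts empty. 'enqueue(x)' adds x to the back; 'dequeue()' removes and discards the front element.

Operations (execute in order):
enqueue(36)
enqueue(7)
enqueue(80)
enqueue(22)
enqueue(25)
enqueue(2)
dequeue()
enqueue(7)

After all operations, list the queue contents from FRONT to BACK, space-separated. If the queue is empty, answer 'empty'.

enqueue(36): [36]
enqueue(7): [36, 7]
enqueue(80): [36, 7, 80]
enqueue(22): [36, 7, 80, 22]
enqueue(25): [36, 7, 80, 22, 25]
enqueue(2): [36, 7, 80, 22, 25, 2]
dequeue(): [7, 80, 22, 25, 2]
enqueue(7): [7, 80, 22, 25, 2, 7]

Answer: 7 80 22 25 2 7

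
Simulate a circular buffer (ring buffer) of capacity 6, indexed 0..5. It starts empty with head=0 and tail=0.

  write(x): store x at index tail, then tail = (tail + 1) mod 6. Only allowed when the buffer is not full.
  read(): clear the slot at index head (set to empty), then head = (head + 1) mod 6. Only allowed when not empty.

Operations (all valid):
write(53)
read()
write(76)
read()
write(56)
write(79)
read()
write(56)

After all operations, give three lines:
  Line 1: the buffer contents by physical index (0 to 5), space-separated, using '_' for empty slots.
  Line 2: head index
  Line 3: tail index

write(53): buf=[53 _ _ _ _ _], head=0, tail=1, size=1
read(): buf=[_ _ _ _ _ _], head=1, tail=1, size=0
write(76): buf=[_ 76 _ _ _ _], head=1, tail=2, size=1
read(): buf=[_ _ _ _ _ _], head=2, tail=2, size=0
write(56): buf=[_ _ 56 _ _ _], head=2, tail=3, size=1
write(79): buf=[_ _ 56 79 _ _], head=2, tail=4, size=2
read(): buf=[_ _ _ 79 _ _], head=3, tail=4, size=1
write(56): buf=[_ _ _ 79 56 _], head=3, tail=5, size=2

Answer: _ _ _ 79 56 _
3
5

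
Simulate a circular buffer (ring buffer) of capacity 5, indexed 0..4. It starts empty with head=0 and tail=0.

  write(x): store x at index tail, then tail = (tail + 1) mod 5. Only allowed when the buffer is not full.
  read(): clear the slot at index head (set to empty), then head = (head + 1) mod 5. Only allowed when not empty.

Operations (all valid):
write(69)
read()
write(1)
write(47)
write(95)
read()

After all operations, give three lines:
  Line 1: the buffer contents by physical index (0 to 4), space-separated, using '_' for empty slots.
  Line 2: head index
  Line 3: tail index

write(69): buf=[69 _ _ _ _], head=0, tail=1, size=1
read(): buf=[_ _ _ _ _], head=1, tail=1, size=0
write(1): buf=[_ 1 _ _ _], head=1, tail=2, size=1
write(47): buf=[_ 1 47 _ _], head=1, tail=3, size=2
write(95): buf=[_ 1 47 95 _], head=1, tail=4, size=3
read(): buf=[_ _ 47 95 _], head=2, tail=4, size=2

Answer: _ _ 47 95 _
2
4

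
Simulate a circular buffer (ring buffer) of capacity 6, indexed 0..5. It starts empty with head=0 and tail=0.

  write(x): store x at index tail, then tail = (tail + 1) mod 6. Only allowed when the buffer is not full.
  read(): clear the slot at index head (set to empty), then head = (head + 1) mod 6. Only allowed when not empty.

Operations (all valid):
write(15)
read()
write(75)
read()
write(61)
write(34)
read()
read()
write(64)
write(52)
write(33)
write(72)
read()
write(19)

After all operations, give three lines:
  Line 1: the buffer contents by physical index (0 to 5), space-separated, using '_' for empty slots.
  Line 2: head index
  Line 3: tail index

Answer: 33 72 19 _ _ 52
5
3

Derivation:
write(15): buf=[15 _ _ _ _ _], head=0, tail=1, size=1
read(): buf=[_ _ _ _ _ _], head=1, tail=1, size=0
write(75): buf=[_ 75 _ _ _ _], head=1, tail=2, size=1
read(): buf=[_ _ _ _ _ _], head=2, tail=2, size=0
write(61): buf=[_ _ 61 _ _ _], head=2, tail=3, size=1
write(34): buf=[_ _ 61 34 _ _], head=2, tail=4, size=2
read(): buf=[_ _ _ 34 _ _], head=3, tail=4, size=1
read(): buf=[_ _ _ _ _ _], head=4, tail=4, size=0
write(64): buf=[_ _ _ _ 64 _], head=4, tail=5, size=1
write(52): buf=[_ _ _ _ 64 52], head=4, tail=0, size=2
write(33): buf=[33 _ _ _ 64 52], head=4, tail=1, size=3
write(72): buf=[33 72 _ _ 64 52], head=4, tail=2, size=4
read(): buf=[33 72 _ _ _ 52], head=5, tail=2, size=3
write(19): buf=[33 72 19 _ _ 52], head=5, tail=3, size=4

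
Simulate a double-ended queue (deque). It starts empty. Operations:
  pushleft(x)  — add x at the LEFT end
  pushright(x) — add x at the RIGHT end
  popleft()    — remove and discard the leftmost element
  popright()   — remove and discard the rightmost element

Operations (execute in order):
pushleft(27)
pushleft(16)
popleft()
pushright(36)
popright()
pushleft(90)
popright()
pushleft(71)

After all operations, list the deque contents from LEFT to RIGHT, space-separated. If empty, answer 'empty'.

pushleft(27): [27]
pushleft(16): [16, 27]
popleft(): [27]
pushright(36): [27, 36]
popright(): [27]
pushleft(90): [90, 27]
popright(): [90]
pushleft(71): [71, 90]

Answer: 71 90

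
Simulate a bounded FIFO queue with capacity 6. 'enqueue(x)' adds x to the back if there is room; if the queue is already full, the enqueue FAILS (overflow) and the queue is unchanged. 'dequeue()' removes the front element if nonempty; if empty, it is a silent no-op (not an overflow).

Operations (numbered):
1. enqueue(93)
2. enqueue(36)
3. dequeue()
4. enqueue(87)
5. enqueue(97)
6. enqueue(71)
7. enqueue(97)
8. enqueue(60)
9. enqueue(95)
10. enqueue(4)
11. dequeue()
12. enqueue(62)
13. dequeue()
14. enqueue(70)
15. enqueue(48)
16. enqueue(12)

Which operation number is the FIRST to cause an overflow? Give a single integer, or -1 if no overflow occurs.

1. enqueue(93): size=1
2. enqueue(36): size=2
3. dequeue(): size=1
4. enqueue(87): size=2
5. enqueue(97): size=3
6. enqueue(71): size=4
7. enqueue(97): size=5
8. enqueue(60): size=6
9. enqueue(95): size=6=cap → OVERFLOW (fail)
10. enqueue(4): size=6=cap → OVERFLOW (fail)
11. dequeue(): size=5
12. enqueue(62): size=6
13. dequeue(): size=5
14. enqueue(70): size=6
15. enqueue(48): size=6=cap → OVERFLOW (fail)
16. enqueue(12): size=6=cap → OVERFLOW (fail)

Answer: 9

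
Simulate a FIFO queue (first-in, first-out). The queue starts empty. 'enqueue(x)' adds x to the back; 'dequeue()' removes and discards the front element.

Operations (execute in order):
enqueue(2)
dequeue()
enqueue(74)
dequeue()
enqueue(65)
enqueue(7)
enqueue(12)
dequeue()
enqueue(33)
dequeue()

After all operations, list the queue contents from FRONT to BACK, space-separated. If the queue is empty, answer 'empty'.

enqueue(2): [2]
dequeue(): []
enqueue(74): [74]
dequeue(): []
enqueue(65): [65]
enqueue(7): [65, 7]
enqueue(12): [65, 7, 12]
dequeue(): [7, 12]
enqueue(33): [7, 12, 33]
dequeue(): [12, 33]

Answer: 12 33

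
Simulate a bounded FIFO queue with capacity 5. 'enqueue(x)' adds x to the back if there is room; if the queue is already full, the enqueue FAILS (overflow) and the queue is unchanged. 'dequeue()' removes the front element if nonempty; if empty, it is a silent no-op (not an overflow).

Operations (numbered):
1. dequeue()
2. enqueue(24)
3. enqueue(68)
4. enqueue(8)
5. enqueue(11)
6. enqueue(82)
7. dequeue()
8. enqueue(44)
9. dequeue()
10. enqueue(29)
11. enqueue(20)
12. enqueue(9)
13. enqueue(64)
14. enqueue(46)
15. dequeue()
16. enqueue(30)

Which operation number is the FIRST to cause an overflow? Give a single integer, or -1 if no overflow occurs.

Answer: 11

Derivation:
1. dequeue(): empty, no-op, size=0
2. enqueue(24): size=1
3. enqueue(68): size=2
4. enqueue(8): size=3
5. enqueue(11): size=4
6. enqueue(82): size=5
7. dequeue(): size=4
8. enqueue(44): size=5
9. dequeue(): size=4
10. enqueue(29): size=5
11. enqueue(20): size=5=cap → OVERFLOW (fail)
12. enqueue(9): size=5=cap → OVERFLOW (fail)
13. enqueue(64): size=5=cap → OVERFLOW (fail)
14. enqueue(46): size=5=cap → OVERFLOW (fail)
15. dequeue(): size=4
16. enqueue(30): size=5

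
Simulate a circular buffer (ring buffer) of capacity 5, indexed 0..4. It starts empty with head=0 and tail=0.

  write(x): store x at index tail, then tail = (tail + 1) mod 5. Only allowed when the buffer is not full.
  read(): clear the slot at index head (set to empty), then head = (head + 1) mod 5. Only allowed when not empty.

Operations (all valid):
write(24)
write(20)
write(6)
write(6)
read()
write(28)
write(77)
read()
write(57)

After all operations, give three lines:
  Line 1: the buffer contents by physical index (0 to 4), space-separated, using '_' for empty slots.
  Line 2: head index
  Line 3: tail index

write(24): buf=[24 _ _ _ _], head=0, tail=1, size=1
write(20): buf=[24 20 _ _ _], head=0, tail=2, size=2
write(6): buf=[24 20 6 _ _], head=0, tail=3, size=3
write(6): buf=[24 20 6 6 _], head=0, tail=4, size=4
read(): buf=[_ 20 6 6 _], head=1, tail=4, size=3
write(28): buf=[_ 20 6 6 28], head=1, tail=0, size=4
write(77): buf=[77 20 6 6 28], head=1, tail=1, size=5
read(): buf=[77 _ 6 6 28], head=2, tail=1, size=4
write(57): buf=[77 57 6 6 28], head=2, tail=2, size=5

Answer: 77 57 6 6 28
2
2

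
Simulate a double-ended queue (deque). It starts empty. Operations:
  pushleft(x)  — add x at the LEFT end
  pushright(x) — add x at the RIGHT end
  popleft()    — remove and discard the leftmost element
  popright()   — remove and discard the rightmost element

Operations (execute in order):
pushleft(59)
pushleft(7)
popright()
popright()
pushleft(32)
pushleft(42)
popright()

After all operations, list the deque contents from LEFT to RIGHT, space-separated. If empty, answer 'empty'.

Answer: 42

Derivation:
pushleft(59): [59]
pushleft(7): [7, 59]
popright(): [7]
popright(): []
pushleft(32): [32]
pushleft(42): [42, 32]
popright(): [42]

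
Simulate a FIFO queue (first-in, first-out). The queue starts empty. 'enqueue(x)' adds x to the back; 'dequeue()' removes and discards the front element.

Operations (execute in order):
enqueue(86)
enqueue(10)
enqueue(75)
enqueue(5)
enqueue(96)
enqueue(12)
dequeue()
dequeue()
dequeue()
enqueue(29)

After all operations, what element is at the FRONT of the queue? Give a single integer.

enqueue(86): queue = [86]
enqueue(10): queue = [86, 10]
enqueue(75): queue = [86, 10, 75]
enqueue(5): queue = [86, 10, 75, 5]
enqueue(96): queue = [86, 10, 75, 5, 96]
enqueue(12): queue = [86, 10, 75, 5, 96, 12]
dequeue(): queue = [10, 75, 5, 96, 12]
dequeue(): queue = [75, 5, 96, 12]
dequeue(): queue = [5, 96, 12]
enqueue(29): queue = [5, 96, 12, 29]

Answer: 5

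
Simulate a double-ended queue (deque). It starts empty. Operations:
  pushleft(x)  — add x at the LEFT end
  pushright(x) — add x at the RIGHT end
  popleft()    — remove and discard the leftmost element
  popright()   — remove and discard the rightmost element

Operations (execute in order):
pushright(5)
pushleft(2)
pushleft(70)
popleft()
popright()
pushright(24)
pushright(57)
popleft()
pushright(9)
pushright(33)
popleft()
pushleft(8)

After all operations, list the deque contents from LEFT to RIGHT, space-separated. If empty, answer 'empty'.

Answer: 8 57 9 33

Derivation:
pushright(5): [5]
pushleft(2): [2, 5]
pushleft(70): [70, 2, 5]
popleft(): [2, 5]
popright(): [2]
pushright(24): [2, 24]
pushright(57): [2, 24, 57]
popleft(): [24, 57]
pushright(9): [24, 57, 9]
pushright(33): [24, 57, 9, 33]
popleft(): [57, 9, 33]
pushleft(8): [8, 57, 9, 33]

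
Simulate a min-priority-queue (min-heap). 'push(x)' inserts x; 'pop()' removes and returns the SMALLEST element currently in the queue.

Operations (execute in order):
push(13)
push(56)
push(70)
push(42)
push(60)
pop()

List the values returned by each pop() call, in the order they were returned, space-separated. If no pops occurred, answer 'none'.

Answer: 13

Derivation:
push(13): heap contents = [13]
push(56): heap contents = [13, 56]
push(70): heap contents = [13, 56, 70]
push(42): heap contents = [13, 42, 56, 70]
push(60): heap contents = [13, 42, 56, 60, 70]
pop() → 13: heap contents = [42, 56, 60, 70]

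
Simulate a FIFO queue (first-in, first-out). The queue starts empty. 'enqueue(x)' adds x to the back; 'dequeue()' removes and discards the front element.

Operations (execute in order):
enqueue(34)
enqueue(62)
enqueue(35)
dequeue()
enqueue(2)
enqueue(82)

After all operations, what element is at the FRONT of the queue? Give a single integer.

enqueue(34): queue = [34]
enqueue(62): queue = [34, 62]
enqueue(35): queue = [34, 62, 35]
dequeue(): queue = [62, 35]
enqueue(2): queue = [62, 35, 2]
enqueue(82): queue = [62, 35, 2, 82]

Answer: 62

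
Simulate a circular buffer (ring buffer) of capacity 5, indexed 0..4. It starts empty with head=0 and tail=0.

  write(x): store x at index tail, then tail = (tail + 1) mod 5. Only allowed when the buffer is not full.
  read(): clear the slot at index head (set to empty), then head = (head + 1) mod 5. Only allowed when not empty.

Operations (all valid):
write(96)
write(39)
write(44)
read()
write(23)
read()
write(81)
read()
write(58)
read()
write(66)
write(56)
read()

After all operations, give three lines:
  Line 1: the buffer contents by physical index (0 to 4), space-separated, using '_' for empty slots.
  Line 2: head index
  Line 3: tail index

write(96): buf=[96 _ _ _ _], head=0, tail=1, size=1
write(39): buf=[96 39 _ _ _], head=0, tail=2, size=2
write(44): buf=[96 39 44 _ _], head=0, tail=3, size=3
read(): buf=[_ 39 44 _ _], head=1, tail=3, size=2
write(23): buf=[_ 39 44 23 _], head=1, tail=4, size=3
read(): buf=[_ _ 44 23 _], head=2, tail=4, size=2
write(81): buf=[_ _ 44 23 81], head=2, tail=0, size=3
read(): buf=[_ _ _ 23 81], head=3, tail=0, size=2
write(58): buf=[58 _ _ 23 81], head=3, tail=1, size=3
read(): buf=[58 _ _ _ 81], head=4, tail=1, size=2
write(66): buf=[58 66 _ _ 81], head=4, tail=2, size=3
write(56): buf=[58 66 56 _ 81], head=4, tail=3, size=4
read(): buf=[58 66 56 _ _], head=0, tail=3, size=3

Answer: 58 66 56 _ _
0
3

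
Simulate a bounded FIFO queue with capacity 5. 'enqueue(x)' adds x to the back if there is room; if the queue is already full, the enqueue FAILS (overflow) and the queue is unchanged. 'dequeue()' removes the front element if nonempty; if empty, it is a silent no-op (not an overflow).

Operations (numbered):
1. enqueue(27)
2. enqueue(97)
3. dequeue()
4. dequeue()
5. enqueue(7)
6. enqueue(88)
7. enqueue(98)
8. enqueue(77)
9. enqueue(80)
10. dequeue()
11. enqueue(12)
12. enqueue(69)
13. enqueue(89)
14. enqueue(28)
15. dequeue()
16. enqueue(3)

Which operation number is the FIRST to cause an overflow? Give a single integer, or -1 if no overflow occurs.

1. enqueue(27): size=1
2. enqueue(97): size=2
3. dequeue(): size=1
4. dequeue(): size=0
5. enqueue(7): size=1
6. enqueue(88): size=2
7. enqueue(98): size=3
8. enqueue(77): size=4
9. enqueue(80): size=5
10. dequeue(): size=4
11. enqueue(12): size=5
12. enqueue(69): size=5=cap → OVERFLOW (fail)
13. enqueue(89): size=5=cap → OVERFLOW (fail)
14. enqueue(28): size=5=cap → OVERFLOW (fail)
15. dequeue(): size=4
16. enqueue(3): size=5

Answer: 12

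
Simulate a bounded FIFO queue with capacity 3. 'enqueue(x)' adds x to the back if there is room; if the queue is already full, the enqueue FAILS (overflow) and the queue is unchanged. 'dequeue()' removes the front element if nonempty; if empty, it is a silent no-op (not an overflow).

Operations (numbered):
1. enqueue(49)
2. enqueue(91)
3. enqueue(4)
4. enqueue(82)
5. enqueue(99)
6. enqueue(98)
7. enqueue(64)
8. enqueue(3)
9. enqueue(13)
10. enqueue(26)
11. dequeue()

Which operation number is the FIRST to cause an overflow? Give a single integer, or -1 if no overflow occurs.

1. enqueue(49): size=1
2. enqueue(91): size=2
3. enqueue(4): size=3
4. enqueue(82): size=3=cap → OVERFLOW (fail)
5. enqueue(99): size=3=cap → OVERFLOW (fail)
6. enqueue(98): size=3=cap → OVERFLOW (fail)
7. enqueue(64): size=3=cap → OVERFLOW (fail)
8. enqueue(3): size=3=cap → OVERFLOW (fail)
9. enqueue(13): size=3=cap → OVERFLOW (fail)
10. enqueue(26): size=3=cap → OVERFLOW (fail)
11. dequeue(): size=2

Answer: 4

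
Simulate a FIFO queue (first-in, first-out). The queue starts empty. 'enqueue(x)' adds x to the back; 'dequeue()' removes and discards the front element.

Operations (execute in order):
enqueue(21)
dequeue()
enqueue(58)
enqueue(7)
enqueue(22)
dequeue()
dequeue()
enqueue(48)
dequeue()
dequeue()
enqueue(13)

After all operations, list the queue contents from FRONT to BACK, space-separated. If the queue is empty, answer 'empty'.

enqueue(21): [21]
dequeue(): []
enqueue(58): [58]
enqueue(7): [58, 7]
enqueue(22): [58, 7, 22]
dequeue(): [7, 22]
dequeue(): [22]
enqueue(48): [22, 48]
dequeue(): [48]
dequeue(): []
enqueue(13): [13]

Answer: 13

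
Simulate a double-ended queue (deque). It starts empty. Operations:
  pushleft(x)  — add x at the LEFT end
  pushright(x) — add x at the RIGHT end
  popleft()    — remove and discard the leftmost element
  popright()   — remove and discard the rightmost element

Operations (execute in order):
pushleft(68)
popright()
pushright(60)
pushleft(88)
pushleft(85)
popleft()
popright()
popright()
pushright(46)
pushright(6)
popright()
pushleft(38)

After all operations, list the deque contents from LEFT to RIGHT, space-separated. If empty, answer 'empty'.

Answer: 38 46

Derivation:
pushleft(68): [68]
popright(): []
pushright(60): [60]
pushleft(88): [88, 60]
pushleft(85): [85, 88, 60]
popleft(): [88, 60]
popright(): [88]
popright(): []
pushright(46): [46]
pushright(6): [46, 6]
popright(): [46]
pushleft(38): [38, 46]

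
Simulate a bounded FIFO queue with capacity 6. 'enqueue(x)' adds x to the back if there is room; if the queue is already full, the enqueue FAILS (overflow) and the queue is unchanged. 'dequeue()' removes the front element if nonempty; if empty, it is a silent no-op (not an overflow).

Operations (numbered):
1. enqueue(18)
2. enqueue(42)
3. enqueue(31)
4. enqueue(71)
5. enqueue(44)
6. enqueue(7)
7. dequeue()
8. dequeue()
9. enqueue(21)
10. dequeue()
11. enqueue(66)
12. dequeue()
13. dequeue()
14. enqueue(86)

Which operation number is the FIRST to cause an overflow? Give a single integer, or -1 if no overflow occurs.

Answer: -1

Derivation:
1. enqueue(18): size=1
2. enqueue(42): size=2
3. enqueue(31): size=3
4. enqueue(71): size=4
5. enqueue(44): size=5
6. enqueue(7): size=6
7. dequeue(): size=5
8. dequeue(): size=4
9. enqueue(21): size=5
10. dequeue(): size=4
11. enqueue(66): size=5
12. dequeue(): size=4
13. dequeue(): size=3
14. enqueue(86): size=4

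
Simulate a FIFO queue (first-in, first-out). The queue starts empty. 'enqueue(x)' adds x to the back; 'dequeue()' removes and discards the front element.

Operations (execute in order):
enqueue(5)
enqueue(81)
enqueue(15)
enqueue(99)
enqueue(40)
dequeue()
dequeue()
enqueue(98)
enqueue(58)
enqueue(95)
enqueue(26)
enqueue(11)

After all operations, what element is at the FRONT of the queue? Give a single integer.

Answer: 15

Derivation:
enqueue(5): queue = [5]
enqueue(81): queue = [5, 81]
enqueue(15): queue = [5, 81, 15]
enqueue(99): queue = [5, 81, 15, 99]
enqueue(40): queue = [5, 81, 15, 99, 40]
dequeue(): queue = [81, 15, 99, 40]
dequeue(): queue = [15, 99, 40]
enqueue(98): queue = [15, 99, 40, 98]
enqueue(58): queue = [15, 99, 40, 98, 58]
enqueue(95): queue = [15, 99, 40, 98, 58, 95]
enqueue(26): queue = [15, 99, 40, 98, 58, 95, 26]
enqueue(11): queue = [15, 99, 40, 98, 58, 95, 26, 11]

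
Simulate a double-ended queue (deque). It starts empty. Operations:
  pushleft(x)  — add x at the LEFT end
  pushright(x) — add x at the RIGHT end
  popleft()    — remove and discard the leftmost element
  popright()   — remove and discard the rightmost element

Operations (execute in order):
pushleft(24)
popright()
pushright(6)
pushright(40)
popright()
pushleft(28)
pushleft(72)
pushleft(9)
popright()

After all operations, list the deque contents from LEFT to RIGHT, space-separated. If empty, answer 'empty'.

Answer: 9 72 28

Derivation:
pushleft(24): [24]
popright(): []
pushright(6): [6]
pushright(40): [6, 40]
popright(): [6]
pushleft(28): [28, 6]
pushleft(72): [72, 28, 6]
pushleft(9): [9, 72, 28, 6]
popright(): [9, 72, 28]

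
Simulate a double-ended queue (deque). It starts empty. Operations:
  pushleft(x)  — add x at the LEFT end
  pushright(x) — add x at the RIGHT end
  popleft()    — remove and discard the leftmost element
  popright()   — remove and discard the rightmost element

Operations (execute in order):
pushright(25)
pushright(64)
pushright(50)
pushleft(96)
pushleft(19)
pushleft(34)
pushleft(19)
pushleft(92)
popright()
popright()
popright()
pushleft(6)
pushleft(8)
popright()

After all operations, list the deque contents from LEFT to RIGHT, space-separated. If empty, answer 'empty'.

Answer: 8 6 92 19 34 19

Derivation:
pushright(25): [25]
pushright(64): [25, 64]
pushright(50): [25, 64, 50]
pushleft(96): [96, 25, 64, 50]
pushleft(19): [19, 96, 25, 64, 50]
pushleft(34): [34, 19, 96, 25, 64, 50]
pushleft(19): [19, 34, 19, 96, 25, 64, 50]
pushleft(92): [92, 19, 34, 19, 96, 25, 64, 50]
popright(): [92, 19, 34, 19, 96, 25, 64]
popright(): [92, 19, 34, 19, 96, 25]
popright(): [92, 19, 34, 19, 96]
pushleft(6): [6, 92, 19, 34, 19, 96]
pushleft(8): [8, 6, 92, 19, 34, 19, 96]
popright(): [8, 6, 92, 19, 34, 19]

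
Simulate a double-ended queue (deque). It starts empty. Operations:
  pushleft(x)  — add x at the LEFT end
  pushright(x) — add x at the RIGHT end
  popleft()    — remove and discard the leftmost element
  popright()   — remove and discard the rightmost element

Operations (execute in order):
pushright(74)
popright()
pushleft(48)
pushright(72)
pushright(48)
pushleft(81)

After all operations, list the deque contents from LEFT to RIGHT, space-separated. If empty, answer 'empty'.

Answer: 81 48 72 48

Derivation:
pushright(74): [74]
popright(): []
pushleft(48): [48]
pushright(72): [48, 72]
pushright(48): [48, 72, 48]
pushleft(81): [81, 48, 72, 48]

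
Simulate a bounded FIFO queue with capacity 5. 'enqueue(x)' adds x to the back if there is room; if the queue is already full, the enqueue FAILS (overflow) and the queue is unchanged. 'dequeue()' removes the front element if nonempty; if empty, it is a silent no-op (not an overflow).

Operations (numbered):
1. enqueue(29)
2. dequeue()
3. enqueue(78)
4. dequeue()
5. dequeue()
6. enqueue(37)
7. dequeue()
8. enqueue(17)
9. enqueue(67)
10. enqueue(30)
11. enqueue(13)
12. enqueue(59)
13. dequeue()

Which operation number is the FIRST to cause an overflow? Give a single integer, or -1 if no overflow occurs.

Answer: -1

Derivation:
1. enqueue(29): size=1
2. dequeue(): size=0
3. enqueue(78): size=1
4. dequeue(): size=0
5. dequeue(): empty, no-op, size=0
6. enqueue(37): size=1
7. dequeue(): size=0
8. enqueue(17): size=1
9. enqueue(67): size=2
10. enqueue(30): size=3
11. enqueue(13): size=4
12. enqueue(59): size=5
13. dequeue(): size=4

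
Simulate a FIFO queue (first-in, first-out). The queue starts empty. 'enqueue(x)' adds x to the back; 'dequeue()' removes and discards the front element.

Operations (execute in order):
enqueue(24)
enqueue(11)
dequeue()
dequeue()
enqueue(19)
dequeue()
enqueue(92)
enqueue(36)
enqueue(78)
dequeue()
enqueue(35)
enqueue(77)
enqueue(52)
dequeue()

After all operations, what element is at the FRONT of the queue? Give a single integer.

Answer: 78

Derivation:
enqueue(24): queue = [24]
enqueue(11): queue = [24, 11]
dequeue(): queue = [11]
dequeue(): queue = []
enqueue(19): queue = [19]
dequeue(): queue = []
enqueue(92): queue = [92]
enqueue(36): queue = [92, 36]
enqueue(78): queue = [92, 36, 78]
dequeue(): queue = [36, 78]
enqueue(35): queue = [36, 78, 35]
enqueue(77): queue = [36, 78, 35, 77]
enqueue(52): queue = [36, 78, 35, 77, 52]
dequeue(): queue = [78, 35, 77, 52]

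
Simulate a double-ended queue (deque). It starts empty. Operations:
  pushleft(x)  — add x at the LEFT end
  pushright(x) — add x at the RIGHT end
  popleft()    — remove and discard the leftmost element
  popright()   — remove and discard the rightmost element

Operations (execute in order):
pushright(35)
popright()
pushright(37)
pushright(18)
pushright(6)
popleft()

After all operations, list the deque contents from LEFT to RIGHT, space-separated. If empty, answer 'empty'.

pushright(35): [35]
popright(): []
pushright(37): [37]
pushright(18): [37, 18]
pushright(6): [37, 18, 6]
popleft(): [18, 6]

Answer: 18 6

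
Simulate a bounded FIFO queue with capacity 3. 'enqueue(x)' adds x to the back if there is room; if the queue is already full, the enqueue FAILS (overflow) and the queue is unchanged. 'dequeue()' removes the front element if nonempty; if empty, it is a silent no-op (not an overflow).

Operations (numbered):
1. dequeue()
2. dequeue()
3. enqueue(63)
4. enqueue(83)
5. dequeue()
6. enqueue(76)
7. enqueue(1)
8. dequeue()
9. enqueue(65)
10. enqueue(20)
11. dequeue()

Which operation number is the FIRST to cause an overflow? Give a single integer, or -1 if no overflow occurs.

1. dequeue(): empty, no-op, size=0
2. dequeue(): empty, no-op, size=0
3. enqueue(63): size=1
4. enqueue(83): size=2
5. dequeue(): size=1
6. enqueue(76): size=2
7. enqueue(1): size=3
8. dequeue(): size=2
9. enqueue(65): size=3
10. enqueue(20): size=3=cap → OVERFLOW (fail)
11. dequeue(): size=2

Answer: 10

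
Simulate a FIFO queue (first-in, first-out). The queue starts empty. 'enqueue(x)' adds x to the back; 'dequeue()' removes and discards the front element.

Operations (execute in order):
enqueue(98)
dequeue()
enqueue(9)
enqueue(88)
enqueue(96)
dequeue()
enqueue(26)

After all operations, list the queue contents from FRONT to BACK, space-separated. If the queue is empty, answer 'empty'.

enqueue(98): [98]
dequeue(): []
enqueue(9): [9]
enqueue(88): [9, 88]
enqueue(96): [9, 88, 96]
dequeue(): [88, 96]
enqueue(26): [88, 96, 26]

Answer: 88 96 26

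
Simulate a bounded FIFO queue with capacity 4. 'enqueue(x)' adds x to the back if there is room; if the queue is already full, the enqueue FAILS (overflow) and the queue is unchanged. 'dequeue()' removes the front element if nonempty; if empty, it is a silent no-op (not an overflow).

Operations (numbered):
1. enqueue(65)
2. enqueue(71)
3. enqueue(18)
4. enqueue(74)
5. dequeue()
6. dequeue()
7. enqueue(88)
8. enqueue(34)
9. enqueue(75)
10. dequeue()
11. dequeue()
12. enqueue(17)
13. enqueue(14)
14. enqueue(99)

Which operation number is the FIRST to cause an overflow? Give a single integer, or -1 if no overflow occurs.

Answer: 9

Derivation:
1. enqueue(65): size=1
2. enqueue(71): size=2
3. enqueue(18): size=3
4. enqueue(74): size=4
5. dequeue(): size=3
6. dequeue(): size=2
7. enqueue(88): size=3
8. enqueue(34): size=4
9. enqueue(75): size=4=cap → OVERFLOW (fail)
10. dequeue(): size=3
11. dequeue(): size=2
12. enqueue(17): size=3
13. enqueue(14): size=4
14. enqueue(99): size=4=cap → OVERFLOW (fail)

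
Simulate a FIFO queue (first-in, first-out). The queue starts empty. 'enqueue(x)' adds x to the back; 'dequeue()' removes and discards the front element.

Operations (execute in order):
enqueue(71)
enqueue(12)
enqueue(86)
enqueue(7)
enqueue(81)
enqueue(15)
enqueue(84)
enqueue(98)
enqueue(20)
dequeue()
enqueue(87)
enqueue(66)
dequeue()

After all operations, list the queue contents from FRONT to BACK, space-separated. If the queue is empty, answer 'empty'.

enqueue(71): [71]
enqueue(12): [71, 12]
enqueue(86): [71, 12, 86]
enqueue(7): [71, 12, 86, 7]
enqueue(81): [71, 12, 86, 7, 81]
enqueue(15): [71, 12, 86, 7, 81, 15]
enqueue(84): [71, 12, 86, 7, 81, 15, 84]
enqueue(98): [71, 12, 86, 7, 81, 15, 84, 98]
enqueue(20): [71, 12, 86, 7, 81, 15, 84, 98, 20]
dequeue(): [12, 86, 7, 81, 15, 84, 98, 20]
enqueue(87): [12, 86, 7, 81, 15, 84, 98, 20, 87]
enqueue(66): [12, 86, 7, 81, 15, 84, 98, 20, 87, 66]
dequeue(): [86, 7, 81, 15, 84, 98, 20, 87, 66]

Answer: 86 7 81 15 84 98 20 87 66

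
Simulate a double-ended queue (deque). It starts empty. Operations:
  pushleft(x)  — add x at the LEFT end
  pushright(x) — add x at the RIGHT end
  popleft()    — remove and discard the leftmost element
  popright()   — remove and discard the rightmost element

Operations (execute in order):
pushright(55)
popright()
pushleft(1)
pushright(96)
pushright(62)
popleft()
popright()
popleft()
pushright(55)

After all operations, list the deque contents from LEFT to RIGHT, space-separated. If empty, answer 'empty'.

Answer: 55

Derivation:
pushright(55): [55]
popright(): []
pushleft(1): [1]
pushright(96): [1, 96]
pushright(62): [1, 96, 62]
popleft(): [96, 62]
popright(): [96]
popleft(): []
pushright(55): [55]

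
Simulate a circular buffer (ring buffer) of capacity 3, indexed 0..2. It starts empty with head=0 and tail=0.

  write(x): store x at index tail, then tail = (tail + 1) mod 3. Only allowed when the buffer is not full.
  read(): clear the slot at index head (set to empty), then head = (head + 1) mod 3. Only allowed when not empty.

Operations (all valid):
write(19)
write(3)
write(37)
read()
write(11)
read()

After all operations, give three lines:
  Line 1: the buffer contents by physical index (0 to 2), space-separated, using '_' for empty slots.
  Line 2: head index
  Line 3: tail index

Answer: 11 _ 37
2
1

Derivation:
write(19): buf=[19 _ _], head=0, tail=1, size=1
write(3): buf=[19 3 _], head=0, tail=2, size=2
write(37): buf=[19 3 37], head=0, tail=0, size=3
read(): buf=[_ 3 37], head=1, tail=0, size=2
write(11): buf=[11 3 37], head=1, tail=1, size=3
read(): buf=[11 _ 37], head=2, tail=1, size=2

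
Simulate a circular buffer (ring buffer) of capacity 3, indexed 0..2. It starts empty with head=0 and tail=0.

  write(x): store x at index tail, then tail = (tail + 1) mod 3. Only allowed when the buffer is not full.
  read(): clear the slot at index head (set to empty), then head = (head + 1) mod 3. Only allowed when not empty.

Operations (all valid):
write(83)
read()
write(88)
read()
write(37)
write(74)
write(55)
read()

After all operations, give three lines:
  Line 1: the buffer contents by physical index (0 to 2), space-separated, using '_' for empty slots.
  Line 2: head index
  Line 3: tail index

write(83): buf=[83 _ _], head=0, tail=1, size=1
read(): buf=[_ _ _], head=1, tail=1, size=0
write(88): buf=[_ 88 _], head=1, tail=2, size=1
read(): buf=[_ _ _], head=2, tail=2, size=0
write(37): buf=[_ _ 37], head=2, tail=0, size=1
write(74): buf=[74 _ 37], head=2, tail=1, size=2
write(55): buf=[74 55 37], head=2, tail=2, size=3
read(): buf=[74 55 _], head=0, tail=2, size=2

Answer: 74 55 _
0
2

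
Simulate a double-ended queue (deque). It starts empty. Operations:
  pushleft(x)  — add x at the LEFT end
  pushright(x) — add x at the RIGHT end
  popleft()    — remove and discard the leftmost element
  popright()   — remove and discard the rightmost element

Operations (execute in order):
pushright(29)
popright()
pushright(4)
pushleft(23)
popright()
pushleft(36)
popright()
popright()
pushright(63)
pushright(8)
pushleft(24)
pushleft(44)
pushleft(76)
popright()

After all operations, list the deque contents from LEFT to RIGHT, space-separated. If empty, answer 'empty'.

Answer: 76 44 24 63

Derivation:
pushright(29): [29]
popright(): []
pushright(4): [4]
pushleft(23): [23, 4]
popright(): [23]
pushleft(36): [36, 23]
popright(): [36]
popright(): []
pushright(63): [63]
pushright(8): [63, 8]
pushleft(24): [24, 63, 8]
pushleft(44): [44, 24, 63, 8]
pushleft(76): [76, 44, 24, 63, 8]
popright(): [76, 44, 24, 63]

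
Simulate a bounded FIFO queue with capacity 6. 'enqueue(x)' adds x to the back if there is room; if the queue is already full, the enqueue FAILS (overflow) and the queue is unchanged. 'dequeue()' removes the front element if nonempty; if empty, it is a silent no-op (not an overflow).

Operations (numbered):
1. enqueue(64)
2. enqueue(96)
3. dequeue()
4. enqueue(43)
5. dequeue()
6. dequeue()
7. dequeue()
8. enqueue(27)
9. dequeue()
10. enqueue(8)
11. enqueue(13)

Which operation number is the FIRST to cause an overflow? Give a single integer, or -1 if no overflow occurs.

1. enqueue(64): size=1
2. enqueue(96): size=2
3. dequeue(): size=1
4. enqueue(43): size=2
5. dequeue(): size=1
6. dequeue(): size=0
7. dequeue(): empty, no-op, size=0
8. enqueue(27): size=1
9. dequeue(): size=0
10. enqueue(8): size=1
11. enqueue(13): size=2

Answer: -1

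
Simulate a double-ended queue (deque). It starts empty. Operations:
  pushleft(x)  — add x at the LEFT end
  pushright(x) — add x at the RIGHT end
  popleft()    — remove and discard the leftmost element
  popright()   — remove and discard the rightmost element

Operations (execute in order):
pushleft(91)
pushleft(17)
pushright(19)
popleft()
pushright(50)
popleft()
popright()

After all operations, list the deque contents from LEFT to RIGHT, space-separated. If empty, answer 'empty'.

pushleft(91): [91]
pushleft(17): [17, 91]
pushright(19): [17, 91, 19]
popleft(): [91, 19]
pushright(50): [91, 19, 50]
popleft(): [19, 50]
popright(): [19]

Answer: 19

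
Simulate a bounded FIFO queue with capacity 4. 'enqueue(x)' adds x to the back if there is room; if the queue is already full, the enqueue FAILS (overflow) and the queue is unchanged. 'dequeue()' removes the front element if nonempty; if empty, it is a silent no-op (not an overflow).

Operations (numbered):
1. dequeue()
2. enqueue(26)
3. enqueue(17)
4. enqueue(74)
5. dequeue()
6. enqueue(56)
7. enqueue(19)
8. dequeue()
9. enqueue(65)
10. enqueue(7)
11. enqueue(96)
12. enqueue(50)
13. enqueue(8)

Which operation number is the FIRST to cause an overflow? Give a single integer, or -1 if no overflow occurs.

Answer: 10

Derivation:
1. dequeue(): empty, no-op, size=0
2. enqueue(26): size=1
3. enqueue(17): size=2
4. enqueue(74): size=3
5. dequeue(): size=2
6. enqueue(56): size=3
7. enqueue(19): size=4
8. dequeue(): size=3
9. enqueue(65): size=4
10. enqueue(7): size=4=cap → OVERFLOW (fail)
11. enqueue(96): size=4=cap → OVERFLOW (fail)
12. enqueue(50): size=4=cap → OVERFLOW (fail)
13. enqueue(8): size=4=cap → OVERFLOW (fail)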